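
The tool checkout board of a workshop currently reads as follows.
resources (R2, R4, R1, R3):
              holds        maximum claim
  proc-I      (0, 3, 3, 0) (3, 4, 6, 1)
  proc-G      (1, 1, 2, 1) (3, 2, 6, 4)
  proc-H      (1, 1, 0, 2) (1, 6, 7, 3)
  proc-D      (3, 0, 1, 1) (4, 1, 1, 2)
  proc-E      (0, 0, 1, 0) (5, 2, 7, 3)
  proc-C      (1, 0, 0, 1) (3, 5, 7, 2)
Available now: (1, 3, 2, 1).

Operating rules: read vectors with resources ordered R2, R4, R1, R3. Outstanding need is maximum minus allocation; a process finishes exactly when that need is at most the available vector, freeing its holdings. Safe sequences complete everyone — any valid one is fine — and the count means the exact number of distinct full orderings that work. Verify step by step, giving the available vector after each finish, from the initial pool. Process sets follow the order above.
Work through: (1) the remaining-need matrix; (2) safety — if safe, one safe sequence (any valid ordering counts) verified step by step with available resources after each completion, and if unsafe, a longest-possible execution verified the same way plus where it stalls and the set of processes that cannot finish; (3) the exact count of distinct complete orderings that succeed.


(1) Need matrix, components ordered R2, R4, R1, R3:
  proc-I: (3, 1, 3, 1)
  proc-G: (2, 1, 4, 3)
  proc-H: (0, 5, 7, 1)
  proc-D: (1, 1, 0, 1)
  proc-E: (5, 2, 6, 3)
  proc-C: (2, 5, 7, 1)
(2) UNSAFE.
Key observation: after proc-D, proc-I the pool peaks at (4, 6, 6, 2), and each blocked process is short somewhere: proc-G on R3; proc-H on R1; proc-E on R2, R3; proc-C on R1.
Going as far as possible: proc-D, proc-I; after that, nothing fits. Check, step by step:
  pool = (1, 3, 2, 1)
  proc-D needs (1, 1, 0, 1) <= (1, 3, 2, 1) -> finishes; pool += (3, 0, 1, 1) = (4, 3, 3, 2)
  proc-I needs (3, 1, 3, 1) <= (4, 3, 3, 2) -> finishes; pool += (0, 3, 3, 0) = (4, 6, 6, 2)
  proc-G still needs (2, 1, 4, 3) but only (4, 6, 6, 2) is free — short on R3
  proc-H still needs (0, 5, 7, 1) but only (4, 6, 6, 2) is free — short on R1
  proc-E still needs (5, 2, 6, 3) but only (4, 6, 6, 2) is free — short on R2 and R3
  proc-C still needs (2, 5, 7, 1) but only (4, 6, 6, 2) is free — short on R1
Processes that can never finish: proc-G, proc-H, proc-E and proc-C.
(3) The exact count: 0 of the possible complete orderings are safe sequences.


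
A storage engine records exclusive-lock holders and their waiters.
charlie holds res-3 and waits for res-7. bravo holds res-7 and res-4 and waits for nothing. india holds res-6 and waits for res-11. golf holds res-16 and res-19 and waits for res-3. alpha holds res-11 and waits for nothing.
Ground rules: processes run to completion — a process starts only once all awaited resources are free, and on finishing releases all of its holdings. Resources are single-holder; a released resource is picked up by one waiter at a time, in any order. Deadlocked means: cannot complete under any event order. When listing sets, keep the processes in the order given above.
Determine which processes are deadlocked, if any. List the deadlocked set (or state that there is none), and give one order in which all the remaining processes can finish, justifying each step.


Nothing here is deadlocked.
Key observation: every chain of waits terminates; starting from the processes that wait on nothing, all the rest unlock in turn.
One completion order for the rest: bravo, charlie, golf, alpha, india.
Step-by-step check:
  bravo: no waits; runs immediately, freeing res-7 and res-4
  run charlie (all its waits — res-7 — are resolved); releases res-3
  run golf (all its waits — res-3 — are resolved); releases res-16 and res-19
  alpha: no waits; runs immediately, freeing res-11
  run india (all its waits — res-11 — are resolved); releases res-6


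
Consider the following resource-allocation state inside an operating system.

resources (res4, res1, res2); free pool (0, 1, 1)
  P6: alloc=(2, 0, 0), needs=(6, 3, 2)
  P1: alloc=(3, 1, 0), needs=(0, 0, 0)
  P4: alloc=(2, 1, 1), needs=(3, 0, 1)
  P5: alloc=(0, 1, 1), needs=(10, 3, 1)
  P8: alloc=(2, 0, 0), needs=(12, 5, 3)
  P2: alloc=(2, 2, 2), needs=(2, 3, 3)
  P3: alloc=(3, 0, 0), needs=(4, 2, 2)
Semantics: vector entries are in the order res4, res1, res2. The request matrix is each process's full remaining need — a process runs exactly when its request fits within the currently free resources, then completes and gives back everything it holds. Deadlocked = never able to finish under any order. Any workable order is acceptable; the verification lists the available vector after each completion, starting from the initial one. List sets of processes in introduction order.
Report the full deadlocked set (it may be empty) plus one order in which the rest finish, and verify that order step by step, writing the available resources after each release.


No process is deadlocked.
Key observation: beginning at P1, releases accumulate fast enough that every process eventually fits.
The rest can finish in the order P1, P4, P3, P6, P5, P2, P8. Step-by-step check:
  pool = (0, 1, 1)
  P1: need (0, 0, 0) fits (0, 1, 1); releases (3, 1, 0), pool now (3, 2, 1)
  P4: need (3, 0, 1) fits (3, 2, 1); releases (2, 1, 1), pool now (5, 3, 2)
  P3: need (4, 2, 2) fits (5, 3, 2); releases (3, 0, 0), pool now (8, 3, 2)
  P6: need (6, 3, 2) fits (8, 3, 2); releases (2, 0, 0), pool now (10, 3, 2)
  P5: need (10, 3, 1) fits (10, 3, 2); releases (0, 1, 1), pool now (10, 4, 3)
  P2: need (2, 3, 3) fits (10, 4, 3); releases (2, 2, 2), pool now (12, 6, 5)
  P8: need (12, 5, 3) fits (12, 6, 5); releases (2, 0, 0), pool now (14, 6, 5)


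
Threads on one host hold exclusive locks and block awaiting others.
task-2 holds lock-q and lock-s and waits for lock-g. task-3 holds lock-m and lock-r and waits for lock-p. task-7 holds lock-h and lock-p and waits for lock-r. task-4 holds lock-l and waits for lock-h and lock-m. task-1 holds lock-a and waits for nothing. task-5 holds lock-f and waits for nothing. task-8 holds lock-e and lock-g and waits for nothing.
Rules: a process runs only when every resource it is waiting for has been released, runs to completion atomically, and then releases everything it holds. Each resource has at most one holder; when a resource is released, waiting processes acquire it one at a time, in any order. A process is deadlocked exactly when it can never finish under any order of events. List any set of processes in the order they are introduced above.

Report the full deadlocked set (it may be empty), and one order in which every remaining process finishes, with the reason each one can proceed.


Deadlocked: task-3, task-7 and task-4.
Key observation: the loop task-3 -> task-7 -> task-3 blocks itself forever; task-4 waits into the deadlock from upstream.
A valid finishing order for the others: task-8, task-1, task-2, task-5.
Verifying each step:
  task-8 waits on nothing -> runs at once and releases lock-e and lock-g
  task-1 waits on nothing -> runs at once and releases lock-a
  task-2: everything it awaited (lock-g) is free; runs, freeing lock-q and lock-s
  task-5 waits on nothing -> runs at once and releases lock-f


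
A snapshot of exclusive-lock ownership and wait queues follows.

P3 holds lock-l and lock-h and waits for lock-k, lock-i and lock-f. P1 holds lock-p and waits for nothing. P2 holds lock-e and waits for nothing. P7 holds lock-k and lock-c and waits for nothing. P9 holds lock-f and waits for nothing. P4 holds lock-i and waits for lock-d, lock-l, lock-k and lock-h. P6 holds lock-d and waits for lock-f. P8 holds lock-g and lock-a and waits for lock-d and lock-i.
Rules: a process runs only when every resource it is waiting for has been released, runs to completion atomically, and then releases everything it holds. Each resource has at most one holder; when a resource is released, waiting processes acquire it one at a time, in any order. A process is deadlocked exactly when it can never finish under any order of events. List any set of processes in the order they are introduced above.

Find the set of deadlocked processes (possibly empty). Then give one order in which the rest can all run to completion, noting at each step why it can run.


Deadlocked: P3, P4 and P8.
Key observation: the waits loop around P3 -> P4 -> P3 with no way out; P8 waits into the deadlock from upstream.
A valid finishing order for the others: P9, P7, P6, P2, P1.
Verifying each step:
  P9: no waits; runs immediately, freeing lock-f
  P7: no waits; runs immediately, freeing lock-k and lock-c
  run P6 (all its waits — lock-f — are resolved); releases lock-d
  P2: no waits; runs immediately, freeing lock-e
  P1: no waits; runs immediately, freeing lock-p


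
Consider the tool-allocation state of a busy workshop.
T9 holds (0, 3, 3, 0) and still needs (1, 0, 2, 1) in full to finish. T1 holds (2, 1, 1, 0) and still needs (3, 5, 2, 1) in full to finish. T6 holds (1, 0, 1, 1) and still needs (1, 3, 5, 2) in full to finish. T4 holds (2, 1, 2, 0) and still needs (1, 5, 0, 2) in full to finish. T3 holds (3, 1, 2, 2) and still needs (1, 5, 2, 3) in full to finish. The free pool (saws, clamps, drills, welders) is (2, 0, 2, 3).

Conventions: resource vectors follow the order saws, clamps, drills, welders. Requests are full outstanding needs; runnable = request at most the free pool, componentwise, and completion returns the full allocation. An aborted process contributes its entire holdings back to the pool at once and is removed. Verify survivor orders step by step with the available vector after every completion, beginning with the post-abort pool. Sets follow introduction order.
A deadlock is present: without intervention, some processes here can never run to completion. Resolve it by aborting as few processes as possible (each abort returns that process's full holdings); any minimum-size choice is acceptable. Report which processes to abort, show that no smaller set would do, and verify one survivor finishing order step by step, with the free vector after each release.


Minimum abort set: T4 and T3.
Key observation: before aborting T4 and T3, T1 was permanently blocked — no order could ever run it; afterwards it completes at step 3.
Minimality, checking each single-abort alternative: T9 alone leaves T1 blocked (short on clamps); T1 alone leaves T4 blocked (short on clamps); T6 alone leaves T1 blocked (short on clamps); T4 alone leaves T1 blocked (short on clamps); T3 alone leaves T1 blocked (short on clamps).
One survivor order: T9, T6, T1. Verifying each step (post-abort pool first):
  pool = (7, 2, 6, 5)
  T9 needs (1, 0, 2, 1) <= (7, 2, 6, 5) -> finishes; pool += (0, 3, 3, 0) = (7, 5, 9, 5)
  T6 needs (1, 3, 5, 2) <= (7, 5, 9, 5) -> finishes; pool += (1, 0, 1, 1) = (8, 5, 10, 6)
  T1 needs (3, 5, 2, 1) <= (8, 5, 10, 6) -> finishes; pool += (2, 1, 1, 0) = (10, 6, 11, 6)


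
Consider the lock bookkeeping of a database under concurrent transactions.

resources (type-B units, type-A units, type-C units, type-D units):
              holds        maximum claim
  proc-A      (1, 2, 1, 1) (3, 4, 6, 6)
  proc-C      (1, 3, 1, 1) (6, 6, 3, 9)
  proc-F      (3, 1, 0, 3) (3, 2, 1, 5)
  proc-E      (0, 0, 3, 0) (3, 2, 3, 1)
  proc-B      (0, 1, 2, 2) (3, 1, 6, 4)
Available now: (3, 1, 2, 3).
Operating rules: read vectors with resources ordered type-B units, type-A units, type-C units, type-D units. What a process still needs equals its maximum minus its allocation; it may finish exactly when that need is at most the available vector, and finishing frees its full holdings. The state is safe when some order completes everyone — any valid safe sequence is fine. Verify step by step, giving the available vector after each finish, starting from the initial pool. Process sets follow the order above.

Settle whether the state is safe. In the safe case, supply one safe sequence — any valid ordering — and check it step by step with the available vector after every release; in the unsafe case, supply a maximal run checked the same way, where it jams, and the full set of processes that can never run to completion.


SAFE — a valid safe sequence is proc-F, proc-E, proc-A, proc-B, proc-C.
Key observation: the first exact fit in this order is proc-F — it needs (0, 1, 1, 2) with (3, 1, 2, 3) free, meeting a requested resource to the last unit.
Check, step by step:
  pool = (3, 1, 2, 3)
  proc-F needs (0, 1, 1, 2) <= (3, 1, 2, 3) -> finishes; pool += (3, 1, 0, 3) = (6, 2, 2, 6)
  proc-E needs (3, 2, 0, 1) <= (6, 2, 2, 6) -> finishes; pool += (0, 0, 3, 0) = (6, 2, 5, 6)
  proc-A needs (2, 2, 5, 5) <= (6, 2, 5, 6) -> finishes; pool += (1, 2, 1, 1) = (7, 4, 6, 7)
  proc-B needs (3, 0, 4, 2) <= (7, 4, 6, 7) -> finishes; pool += (0, 1, 2, 2) = (7, 5, 8, 9)
  proc-C needs (5, 3, 2, 8) <= (7, 5, 8, 9) -> finishes; pool += (1, 3, 1, 1) = (8, 8, 9, 10)


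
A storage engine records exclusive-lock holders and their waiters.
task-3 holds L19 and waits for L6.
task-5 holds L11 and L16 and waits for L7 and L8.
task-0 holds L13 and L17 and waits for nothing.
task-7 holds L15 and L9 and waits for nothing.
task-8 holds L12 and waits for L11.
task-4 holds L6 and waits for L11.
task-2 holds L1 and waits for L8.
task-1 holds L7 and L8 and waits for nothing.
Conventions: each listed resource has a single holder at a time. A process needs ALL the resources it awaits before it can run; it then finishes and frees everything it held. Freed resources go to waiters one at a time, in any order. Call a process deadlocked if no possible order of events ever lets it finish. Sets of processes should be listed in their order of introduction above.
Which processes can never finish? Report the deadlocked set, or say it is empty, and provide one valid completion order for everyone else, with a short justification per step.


No process is deadlocked.
Key observation: the waits form no ring: some process can always run, and its releases unblock the others one by one.
A valid finishing order for the others: task-1, task-5, task-8, task-7, task-4, task-3, task-2, task-0.
Step-by-step check:
  task-1: no waits; runs immediately, freeing L7 and L8
  task-5 waits on L7 and L8 — all released -> runs and releases L11 and L16
  task-8 waits on L11 — all released -> runs and releases L12
  task-7: no waits; runs immediately, freeing L15 and L9
  task-4 waits on L11 — all released -> runs and releases L6
  task-3 waits on L6 — all released -> runs and releases L19
  task-2 waits on L8 — all released -> runs and releases L1
  task-0: no waits; runs immediately, freeing L13 and L17


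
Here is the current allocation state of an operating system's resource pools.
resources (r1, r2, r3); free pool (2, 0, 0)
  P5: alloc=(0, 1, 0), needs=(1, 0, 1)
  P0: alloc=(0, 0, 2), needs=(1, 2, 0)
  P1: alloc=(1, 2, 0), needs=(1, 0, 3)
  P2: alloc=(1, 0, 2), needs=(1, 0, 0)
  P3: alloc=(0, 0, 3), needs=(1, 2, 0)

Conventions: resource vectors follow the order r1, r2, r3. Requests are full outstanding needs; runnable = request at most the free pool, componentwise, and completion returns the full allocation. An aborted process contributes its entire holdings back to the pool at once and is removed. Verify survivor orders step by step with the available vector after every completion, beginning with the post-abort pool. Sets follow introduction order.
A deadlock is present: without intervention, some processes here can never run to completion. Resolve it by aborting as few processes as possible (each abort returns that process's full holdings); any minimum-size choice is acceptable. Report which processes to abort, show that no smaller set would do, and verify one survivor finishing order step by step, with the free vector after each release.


Abort P0.
Key observation: P1 had no path to completion before; after the abort of P0 ((0, 0, 2) returned), step 3 is where it fits.
Why nothing smaller works: aborting no one leaves the state deadlocked as given.
Survivors finish in the order: P5, P2, P1, P3. Check, step by step (pool after the aborts first):
  pool = (2, 0, 2)
  P5: need (1, 0, 1) fits (2, 0, 2); releases (0, 1, 0), pool now (2, 1, 2)
  P2: need (1, 0, 0) fits (2, 1, 2); releases (1, 0, 2), pool now (3, 1, 4)
  P1: need (1, 0, 3) fits (3, 1, 4); releases (1, 2, 0), pool now (4, 3, 4)
  P3: need (1, 2, 0) fits (4, 3, 4); releases (0, 0, 3), pool now (4, 3, 7)


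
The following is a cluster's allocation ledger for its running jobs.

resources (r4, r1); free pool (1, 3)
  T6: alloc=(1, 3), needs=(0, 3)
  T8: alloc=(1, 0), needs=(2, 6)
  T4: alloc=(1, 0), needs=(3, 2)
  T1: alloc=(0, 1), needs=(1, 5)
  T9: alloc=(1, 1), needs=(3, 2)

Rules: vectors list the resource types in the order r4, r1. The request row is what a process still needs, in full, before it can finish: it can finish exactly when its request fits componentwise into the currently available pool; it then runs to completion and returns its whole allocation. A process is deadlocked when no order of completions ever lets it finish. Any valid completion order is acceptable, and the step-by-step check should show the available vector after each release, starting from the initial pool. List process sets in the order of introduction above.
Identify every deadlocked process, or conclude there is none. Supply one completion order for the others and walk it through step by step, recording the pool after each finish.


No process is deadlocked.
Key observation: there is always a runnable process — T6 first — so the state unwinds completely.
One completion order for the rest: T6, T8, T1, T4, T9. Verifying each step:
  pool = (1, 3)
  T6 needs (0, 3) <= (1, 3) -> finishes; pool += (1, 3) = (2, 6)
  T8 needs (2, 6) <= (2, 6) -> finishes; pool += (1, 0) = (3, 6)
  T1 needs (1, 5) <= (3, 6) -> finishes; pool += (0, 1) = (3, 7)
  T4 needs (3, 2) <= (3, 7) -> finishes; pool += (1, 0) = (4, 7)
  T9 needs (3, 2) <= (4, 7) -> finishes; pool += (1, 1) = (5, 8)


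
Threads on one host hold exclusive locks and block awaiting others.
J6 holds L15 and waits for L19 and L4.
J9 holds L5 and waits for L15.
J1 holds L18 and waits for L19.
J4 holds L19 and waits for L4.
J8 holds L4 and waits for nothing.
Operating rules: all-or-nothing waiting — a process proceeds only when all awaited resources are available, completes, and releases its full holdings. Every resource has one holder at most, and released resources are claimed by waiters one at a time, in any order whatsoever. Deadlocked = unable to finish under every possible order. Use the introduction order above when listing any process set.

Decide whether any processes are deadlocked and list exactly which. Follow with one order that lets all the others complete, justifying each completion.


The deadlocked set is empty.
Key observation: the waits form no ring: some process can always run, and its releases unblock the others one by one.
The rest can finish in the order J8, J4, J1, J6, J9.
Check, step by step:
  run J8 (it waits on nothing); releases L4
  J4 waits on L4 — all released -> runs and releases L19
  J1 waits on L19 — all released -> runs and releases L18
  J6 waits on L19 and L4 — all released -> runs and releases L15
  J9 waits on L15 — all released -> runs and releases L5


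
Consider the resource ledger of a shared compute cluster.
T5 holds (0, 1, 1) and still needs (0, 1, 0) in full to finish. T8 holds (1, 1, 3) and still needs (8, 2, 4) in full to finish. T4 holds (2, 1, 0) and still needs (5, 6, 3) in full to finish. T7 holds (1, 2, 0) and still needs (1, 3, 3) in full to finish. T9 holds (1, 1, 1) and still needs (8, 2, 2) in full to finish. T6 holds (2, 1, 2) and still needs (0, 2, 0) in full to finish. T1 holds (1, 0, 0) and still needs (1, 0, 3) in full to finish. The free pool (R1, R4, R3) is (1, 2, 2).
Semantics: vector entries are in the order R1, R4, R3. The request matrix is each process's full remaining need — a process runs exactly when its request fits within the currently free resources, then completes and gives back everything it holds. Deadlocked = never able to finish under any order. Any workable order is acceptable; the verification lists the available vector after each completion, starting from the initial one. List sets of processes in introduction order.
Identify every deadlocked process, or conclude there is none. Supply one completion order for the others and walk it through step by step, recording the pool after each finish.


Deadlocked: T8 and T9.
Key observation: the pool after T5, T6, T1, T7, T4 is (7, 7, 5); every surviving request exceeds it in R1, so progress ends there.
A valid finishing order for the others: T5, T6, T1, T7, T4. Walking it through:
  pool = (1, 2, 2)
  T5 needs (0, 1, 0) <= (1, 2, 2) -> finishes; pool += (0, 1, 1) = (1, 3, 3)
  T6 needs (0, 2, 0) <= (1, 3, 3) -> finishes; pool += (2, 1, 2) = (3, 4, 5)
  T1 needs (1, 0, 3) <= (3, 4, 5) -> finishes; pool += (1, 0, 0) = (4, 4, 5)
  T7 needs (1, 3, 3) <= (4, 4, 5) -> finishes; pool += (1, 2, 0) = (5, 6, 5)
  T4 needs (5, 6, 3) <= (5, 6, 5) -> finishes; pool += (2, 1, 0) = (7, 7, 5)
None of the blocked processes ever fits:
  T8 still needs (8, 2, 4) but only (7, 7, 5) is free — short on R1
  T9 still needs (8, 2, 2) but only (7, 7, 5) is free — short on R1


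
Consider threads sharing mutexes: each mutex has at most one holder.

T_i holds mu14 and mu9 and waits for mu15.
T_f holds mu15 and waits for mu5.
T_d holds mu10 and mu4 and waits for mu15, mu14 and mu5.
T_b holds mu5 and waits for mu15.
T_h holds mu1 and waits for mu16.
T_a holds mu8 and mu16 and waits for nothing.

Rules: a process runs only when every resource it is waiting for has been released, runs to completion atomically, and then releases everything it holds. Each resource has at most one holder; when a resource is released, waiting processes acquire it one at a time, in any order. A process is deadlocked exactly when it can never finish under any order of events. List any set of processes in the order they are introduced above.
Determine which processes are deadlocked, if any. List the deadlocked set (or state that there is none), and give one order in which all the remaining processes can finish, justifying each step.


Deadlocked: T_i, T_f, T_d and T_b.
Key observation: the wait chain closes on itself along T_f -> T_b -> T_f; T_i and T_d wait into the deadlock from upstream.
The rest can finish in the order T_a, T_h.
Walking it through:
  T_a: no waits; runs immediately, freeing mu8 and mu16
  run T_h (all its waits — mu16 — are resolved); releases mu1


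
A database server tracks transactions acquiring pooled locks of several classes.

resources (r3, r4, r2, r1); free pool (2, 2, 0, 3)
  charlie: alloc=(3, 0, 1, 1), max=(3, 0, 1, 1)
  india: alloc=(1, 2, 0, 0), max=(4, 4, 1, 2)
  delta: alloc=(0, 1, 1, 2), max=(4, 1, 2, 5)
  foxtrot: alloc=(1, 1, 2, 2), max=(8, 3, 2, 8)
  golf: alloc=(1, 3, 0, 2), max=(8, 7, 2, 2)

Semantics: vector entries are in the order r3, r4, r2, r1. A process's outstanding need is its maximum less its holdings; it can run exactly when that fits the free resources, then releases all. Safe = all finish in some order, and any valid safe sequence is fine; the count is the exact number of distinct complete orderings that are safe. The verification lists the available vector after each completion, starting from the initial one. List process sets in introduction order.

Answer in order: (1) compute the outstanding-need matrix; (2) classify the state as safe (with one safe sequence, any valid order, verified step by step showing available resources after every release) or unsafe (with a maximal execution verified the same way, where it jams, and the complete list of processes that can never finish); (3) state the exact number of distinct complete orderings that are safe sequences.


(1) Remaining need (order r3, r4, r2, r1):
  charlie: (0, 0, 0, 0)
  india: (3, 2, 1, 2)
  delta: (4, 0, 1, 3)
  foxtrot: (7, 2, 0, 6)
  golf: (7, 4, 2, 0)
(2) UNSAFE — no complete ordering exists.
Key observation: r3 is the bottleneck — with charlie, india, delta done the pool holds (6, 5, 2, 6), short of every remaining need.
Going as far as possible: charlie, india, delta; after that, nothing fits. Verifying each step:
  pool = (2, 2, 0, 3)
  run charlie (needs (0, 0, 0, 0), free (2, 2, 0, 3)); after release of (3, 0, 1, 1) the pool is (5, 2, 1, 4)
  run india (needs (3, 2, 1, 2), free (5, 2, 1, 4)); after release of (1, 2, 0, 0) the pool is (6, 4, 1, 4)
  run delta (needs (4, 0, 1, 3), free (6, 4, 1, 4)); after release of (0, 1, 1, 2) the pool is (6, 5, 2, 6)
  foxtrot still needs (7, 2, 0, 6) but only (6, 5, 2, 6) is free — short on r3
  golf still needs (7, 4, 2, 0) but only (6, 5, 2, 6) is free — short on r3
Never able to finish: foxtrot and golf.
(3) Exactly 0 of the possible complete orderings are safe sequences.


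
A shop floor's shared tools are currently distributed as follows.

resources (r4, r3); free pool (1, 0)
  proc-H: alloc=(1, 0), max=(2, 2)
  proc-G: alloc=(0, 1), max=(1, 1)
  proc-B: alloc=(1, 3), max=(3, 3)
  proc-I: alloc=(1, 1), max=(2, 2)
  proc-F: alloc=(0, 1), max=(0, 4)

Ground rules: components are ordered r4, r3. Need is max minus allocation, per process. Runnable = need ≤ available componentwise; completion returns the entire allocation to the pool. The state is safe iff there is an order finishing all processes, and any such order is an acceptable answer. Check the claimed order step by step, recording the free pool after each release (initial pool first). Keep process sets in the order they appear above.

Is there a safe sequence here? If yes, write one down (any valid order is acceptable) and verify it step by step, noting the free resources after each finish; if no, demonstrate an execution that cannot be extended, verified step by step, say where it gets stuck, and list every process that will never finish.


SAFE. One safe sequence: proc-G, proc-I, proc-B, proc-F, proc-H.
Key observation: reading the order forward, proc-G is the first process whose need (1, 0) meets the free pool (1, 0) exactly on a resource it requests.
Check, step by step:
  pool = (1, 0)
  proc-G: need (1, 0) fits (1, 0); releases (0, 1), pool now (1, 1)
  proc-I: need (1, 1) fits (1, 1); releases (1, 1), pool now (2, 2)
  proc-B: need (2, 0) fits (2, 2); releases (1, 3), pool now (3, 5)
  proc-F: need (0, 3) fits (3, 5); releases (0, 1), pool now (3, 6)
  proc-H: need (1, 2) fits (3, 6); releases (1, 0), pool now (4, 6)


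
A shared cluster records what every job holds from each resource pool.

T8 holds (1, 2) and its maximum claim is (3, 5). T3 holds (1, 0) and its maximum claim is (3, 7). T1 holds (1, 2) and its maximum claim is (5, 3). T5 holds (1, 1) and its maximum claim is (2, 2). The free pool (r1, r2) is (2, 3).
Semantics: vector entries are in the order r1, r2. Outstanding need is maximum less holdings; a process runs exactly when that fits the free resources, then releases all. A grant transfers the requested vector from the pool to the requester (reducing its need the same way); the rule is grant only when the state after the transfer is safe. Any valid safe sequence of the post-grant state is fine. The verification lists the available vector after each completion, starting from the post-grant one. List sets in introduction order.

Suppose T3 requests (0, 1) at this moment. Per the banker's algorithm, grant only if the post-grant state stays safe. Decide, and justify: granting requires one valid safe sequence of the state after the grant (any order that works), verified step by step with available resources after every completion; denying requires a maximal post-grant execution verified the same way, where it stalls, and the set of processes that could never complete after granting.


GRANT: granting preserves safety; a valid post-grant sequence is T5, T8, T1, T3.
Key observation: the grant leaves (2, 2) free — enough for T5, whose release restarts the cascade.
Check on the post-grant state, step by step:
  pool = (2, 2)
  T5: need (1, 1) fits (2, 2); releases (1, 1), pool now (3, 3)
  T8: need (2, 3) fits (3, 3); releases (1, 2), pool now (4, 5)
  T1: need (4, 1) fits (4, 5); releases (1, 2), pool now (5, 7)
  T3: need (2, 6) fits (5, 7); releases (1, 1), pool now (6, 8)


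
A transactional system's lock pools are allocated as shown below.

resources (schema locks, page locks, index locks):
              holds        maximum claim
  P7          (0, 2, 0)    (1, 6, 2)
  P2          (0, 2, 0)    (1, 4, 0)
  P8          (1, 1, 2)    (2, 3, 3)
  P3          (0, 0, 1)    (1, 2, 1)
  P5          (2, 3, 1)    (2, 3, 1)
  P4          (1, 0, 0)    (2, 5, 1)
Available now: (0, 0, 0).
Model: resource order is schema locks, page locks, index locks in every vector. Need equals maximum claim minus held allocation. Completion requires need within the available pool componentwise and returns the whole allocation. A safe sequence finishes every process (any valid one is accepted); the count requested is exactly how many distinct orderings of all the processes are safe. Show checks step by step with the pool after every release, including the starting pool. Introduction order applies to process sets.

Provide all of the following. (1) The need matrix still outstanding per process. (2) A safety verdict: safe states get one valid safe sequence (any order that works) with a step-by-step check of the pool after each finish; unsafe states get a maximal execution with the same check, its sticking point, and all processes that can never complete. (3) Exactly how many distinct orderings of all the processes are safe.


(1) Outstanding need per process (order schema locks, page locks, index locks):
  P7: (1, 4, 2)
  P2: (1, 2, 0)
  P8: (1, 2, 1)
  P3: (1, 2, 0)
  P5: (0, 0, 0)
  P4: (1, 5, 1)
(2) SAFE. One safe sequence: P5, P8, P2, P7, P4, P3.
Key observation: the order's first zero-slack moment is P8 ((1, 2, 1) needed, (2, 3, 1) free — a requested resource with nothing to spare).
Walking it through:
  pool = (0, 0, 0)
  run P5 (needs (0, 0, 0), free (0, 0, 0)); after release of (2, 3, 1) the pool is (2, 3, 1)
  run P8 (needs (1, 2, 1), free (2, 3, 1)); after release of (1, 1, 2) the pool is (3, 4, 3)
  run P2 (needs (1, 2, 0), free (3, 4, 3)); after release of (0, 2, 0) the pool is (3, 6, 3)
  run P7 (needs (1, 4, 2), free (3, 6, 3)); after release of (0, 2, 0) the pool is (3, 8, 3)
  run P4 (needs (1, 5, 1), free (3, 8, 3)); after release of (1, 0, 0) the pool is (4, 8, 3)
  run P3 (needs (1, 2, 0), free (4, 8, 3)); after release of (0, 0, 1) the pool is (4, 8, 4)
(3) Precisely 42 of the possible complete orderings are safe sequences.


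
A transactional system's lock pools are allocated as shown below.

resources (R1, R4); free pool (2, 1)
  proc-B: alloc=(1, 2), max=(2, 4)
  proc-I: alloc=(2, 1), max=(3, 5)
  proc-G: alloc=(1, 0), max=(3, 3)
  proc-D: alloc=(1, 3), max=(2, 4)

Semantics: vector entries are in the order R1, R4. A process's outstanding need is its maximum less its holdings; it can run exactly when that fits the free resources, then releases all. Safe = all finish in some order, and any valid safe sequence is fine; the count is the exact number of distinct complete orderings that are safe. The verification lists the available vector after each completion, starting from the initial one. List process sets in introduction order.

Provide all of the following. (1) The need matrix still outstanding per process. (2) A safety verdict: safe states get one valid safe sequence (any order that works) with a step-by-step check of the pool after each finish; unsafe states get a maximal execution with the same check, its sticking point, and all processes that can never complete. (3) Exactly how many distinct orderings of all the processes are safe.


(1) Remaining need (order R1, R4):
  proc-B: (1, 2)
  proc-I: (1, 4)
  proc-G: (2, 3)
  proc-D: (1, 1)
(2) SAFE — a valid safe sequence is proc-D, proc-G, proc-I, proc-B.
Key observation: proc-D marks the first exact bind of the order: its need (1, 1) fits the free (2, 1) with zero slack on a requested resource.
Verifying each step:
  pool = (2, 1)
  proc-D: need (1, 1) fits (2, 1); releases (1, 3), pool now (3, 4)
  proc-G: need (2, 3) fits (3, 4); releases (1, 0), pool now (4, 4)
  proc-I: need (1, 4) fits (4, 4); releases (2, 1), pool now (6, 5)
  proc-B: need (1, 2) fits (6, 5); releases (1, 2), pool now (7, 7)
(3) Exactly 6 of the possible complete orderings are safe sequences.


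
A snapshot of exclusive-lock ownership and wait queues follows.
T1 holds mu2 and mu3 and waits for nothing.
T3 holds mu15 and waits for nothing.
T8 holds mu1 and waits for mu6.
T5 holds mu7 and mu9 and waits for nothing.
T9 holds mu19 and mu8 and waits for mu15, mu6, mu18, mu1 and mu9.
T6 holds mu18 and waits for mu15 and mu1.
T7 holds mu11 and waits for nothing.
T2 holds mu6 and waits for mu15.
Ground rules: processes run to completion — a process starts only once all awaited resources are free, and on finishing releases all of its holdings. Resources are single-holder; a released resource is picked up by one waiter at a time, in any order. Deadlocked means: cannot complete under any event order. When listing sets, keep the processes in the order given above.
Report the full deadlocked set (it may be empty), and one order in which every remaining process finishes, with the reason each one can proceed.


The deadlocked set is empty.
Key observation: the wait graph is acyclic; completion cascades from the unblocked processes through everyone else.
A valid finishing order for the others: T3, T1, T2, T7, T8, T6, T5, T9.
Step-by-step check:
  T3 waits on nothing -> runs at once and releases mu15
  T1 waits on nothing -> runs at once and releases mu2 and mu3
  T2: everything it awaited (mu15) is free; runs, freeing mu6
  T7 waits on nothing -> runs at once and releases mu11
  T8: everything it awaited (mu6) is free; runs, freeing mu1
  T6: everything it awaited (mu15 and mu1) is free; runs, freeing mu18
  T5 waits on nothing -> runs at once and releases mu7 and mu9
  T9: everything it awaited (mu15, mu6, mu18, mu1 and mu9) is free; runs, freeing mu19 and mu8


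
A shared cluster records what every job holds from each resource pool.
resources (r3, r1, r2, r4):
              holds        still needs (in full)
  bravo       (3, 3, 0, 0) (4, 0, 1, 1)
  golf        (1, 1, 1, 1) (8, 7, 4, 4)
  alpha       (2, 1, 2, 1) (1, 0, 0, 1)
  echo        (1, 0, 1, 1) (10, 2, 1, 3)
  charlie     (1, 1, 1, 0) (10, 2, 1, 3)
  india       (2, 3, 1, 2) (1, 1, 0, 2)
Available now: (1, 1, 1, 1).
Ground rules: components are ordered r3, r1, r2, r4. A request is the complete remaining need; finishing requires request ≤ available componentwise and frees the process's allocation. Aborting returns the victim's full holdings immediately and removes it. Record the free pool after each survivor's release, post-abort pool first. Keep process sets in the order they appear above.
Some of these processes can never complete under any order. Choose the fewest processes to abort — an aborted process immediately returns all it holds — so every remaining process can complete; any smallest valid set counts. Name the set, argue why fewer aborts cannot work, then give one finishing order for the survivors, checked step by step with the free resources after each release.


The answer: abort echo.
Key observation: charlie had no path to completion before; after the abort of echo ((1, 0, 1, 1) returned), step 5 is where it fits.
No smaller set exists: with zero aborts the deadlock remains.
Survivors finish in the order: alpha, bravo, india, golf, charlie. Walking it through (pool after the aborts first):
  pool = (2, 1, 2, 2)
  alpha needs (1, 0, 0, 1) <= (2, 1, 2, 2) -> finishes; pool += (2, 1, 2, 1) = (4, 2, 4, 3)
  bravo needs (4, 0, 1, 1) <= (4, 2, 4, 3) -> finishes; pool += (3, 3, 0, 0) = (7, 5, 4, 3)
  india needs (1, 1, 0, 2) <= (7, 5, 4, 3) -> finishes; pool += (2, 3, 1, 2) = (9, 8, 5, 5)
  golf needs (8, 7, 4, 4) <= (9, 8, 5, 5) -> finishes; pool += (1, 1, 1, 1) = (10, 9, 6, 6)
  charlie needs (10, 2, 1, 3) <= (10, 9, 6, 6) -> finishes; pool += (1, 1, 1, 0) = (11, 10, 7, 6)


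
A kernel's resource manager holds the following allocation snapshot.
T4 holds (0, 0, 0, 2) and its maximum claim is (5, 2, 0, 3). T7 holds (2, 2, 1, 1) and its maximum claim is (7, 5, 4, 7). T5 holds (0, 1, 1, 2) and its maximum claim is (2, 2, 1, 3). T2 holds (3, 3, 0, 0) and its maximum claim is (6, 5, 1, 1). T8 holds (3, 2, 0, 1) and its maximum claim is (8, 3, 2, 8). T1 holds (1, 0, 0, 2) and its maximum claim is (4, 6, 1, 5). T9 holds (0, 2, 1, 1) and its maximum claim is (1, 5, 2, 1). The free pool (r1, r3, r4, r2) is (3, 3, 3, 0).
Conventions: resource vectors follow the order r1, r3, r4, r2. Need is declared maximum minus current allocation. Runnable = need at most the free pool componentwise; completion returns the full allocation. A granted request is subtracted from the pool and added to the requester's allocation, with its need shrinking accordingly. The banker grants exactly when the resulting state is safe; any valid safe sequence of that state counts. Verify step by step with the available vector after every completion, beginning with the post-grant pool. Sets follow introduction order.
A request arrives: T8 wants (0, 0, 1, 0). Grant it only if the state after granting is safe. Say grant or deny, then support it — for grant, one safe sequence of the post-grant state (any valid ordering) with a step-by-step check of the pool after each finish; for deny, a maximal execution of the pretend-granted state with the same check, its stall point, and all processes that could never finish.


GRANT — the state after the grant stays safe, e.g. via T9, T2, T4, T5, T1, T7, T8.
Key observation: with (3, 3, 2, 0) left after the transfer, T9 can run at once — the state stays safe.
Step-by-step check of the post-grant state:
  pool = (3, 3, 2, 0)
  T9 needs (1, 3, 1, 0) <= (3, 3, 2, 0) -> finishes; pool += (0, 2, 1, 1) = (3, 5, 3, 1)
  T2 needs (3, 2, 1, 1) <= (3, 5, 3, 1) -> finishes; pool += (3, 3, 0, 0) = (6, 8, 3, 1)
  T4 needs (5, 2, 0, 1) <= (6, 8, 3, 1) -> finishes; pool += (0, 0, 0, 2) = (6, 8, 3, 3)
  T5 needs (2, 1, 0, 1) <= (6, 8, 3, 3) -> finishes; pool += (0, 1, 1, 2) = (6, 9, 4, 5)
  T1 needs (3, 6, 1, 3) <= (6, 9, 4, 5) -> finishes; pool += (1, 0, 0, 2) = (7, 9, 4, 7)
  T7 needs (5, 3, 3, 6) <= (7, 9, 4, 7) -> finishes; pool += (2, 2, 1, 1) = (9, 11, 5, 8)
  T8 needs (5, 1, 1, 7) <= (9, 11, 5, 8) -> finishes; pool += (3, 2, 1, 1) = (12, 13, 6, 9)


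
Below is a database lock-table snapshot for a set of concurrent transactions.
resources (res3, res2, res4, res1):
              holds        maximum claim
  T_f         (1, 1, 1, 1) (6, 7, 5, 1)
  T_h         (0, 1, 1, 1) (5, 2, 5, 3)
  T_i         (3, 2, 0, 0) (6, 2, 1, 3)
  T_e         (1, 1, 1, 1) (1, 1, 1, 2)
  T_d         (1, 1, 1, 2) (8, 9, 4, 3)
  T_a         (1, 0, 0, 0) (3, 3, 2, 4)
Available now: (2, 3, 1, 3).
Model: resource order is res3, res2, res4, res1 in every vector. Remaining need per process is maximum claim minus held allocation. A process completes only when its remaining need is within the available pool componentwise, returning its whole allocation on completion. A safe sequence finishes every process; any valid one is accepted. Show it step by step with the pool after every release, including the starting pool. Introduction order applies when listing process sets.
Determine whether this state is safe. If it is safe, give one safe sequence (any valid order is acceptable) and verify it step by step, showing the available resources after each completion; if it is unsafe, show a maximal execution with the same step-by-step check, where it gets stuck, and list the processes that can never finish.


UNSAFE — no complete ordering exists.
Key observation: no order helps: past T_e, T_a, T_i, the free pool tops out at (7, 6, 2, 4), below what each blocked process needs in res4.
The run T_e, T_a, T_i cannot be extended any further. Verifying each step:
  pool = (2, 3, 1, 3)
  T_e needs (0, 0, 0, 1) <= (2, 3, 1, 3) -> finishes; pool += (1, 1, 1, 1) = (3, 4, 2, 4)
  T_a needs (2, 3, 2, 4) <= (3, 4, 2, 4) -> finishes; pool += (1, 0, 0, 0) = (4, 4, 2, 4)
  T_i needs (3, 0, 1, 3) <= (4, 4, 2, 4) -> finishes; pool += (3, 2, 0, 0) = (7, 6, 2, 4)
  T_f cannot run: need (5, 6, 4, 0) vs free (7, 6, 2, 4) (insufficient res4)
  T_h cannot run: need (5, 1, 4, 2) vs free (7, 6, 2, 4) (insufficient res4)
  T_d cannot run: need (7, 8, 3, 1) vs free (7, 6, 2, 4) (insufficient res2 and res4)
Processes that can never finish: T_f, T_h and T_d.
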